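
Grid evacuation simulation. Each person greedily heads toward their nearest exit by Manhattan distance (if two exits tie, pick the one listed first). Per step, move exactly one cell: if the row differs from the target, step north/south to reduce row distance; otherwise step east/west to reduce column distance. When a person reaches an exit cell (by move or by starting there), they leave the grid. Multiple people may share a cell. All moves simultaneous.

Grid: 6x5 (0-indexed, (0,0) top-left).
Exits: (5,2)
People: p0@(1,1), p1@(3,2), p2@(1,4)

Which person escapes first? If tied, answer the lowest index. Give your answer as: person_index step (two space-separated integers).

Answer: 1 2

Derivation:
Step 1: p0:(1,1)->(2,1) | p1:(3,2)->(4,2) | p2:(1,4)->(2,4)
Step 2: p0:(2,1)->(3,1) | p1:(4,2)->(5,2)->EXIT | p2:(2,4)->(3,4)
Step 3: p0:(3,1)->(4,1) | p1:escaped | p2:(3,4)->(4,4)
Step 4: p0:(4,1)->(5,1) | p1:escaped | p2:(4,4)->(5,4)
Step 5: p0:(5,1)->(5,2)->EXIT | p1:escaped | p2:(5,4)->(5,3)
Step 6: p0:escaped | p1:escaped | p2:(5,3)->(5,2)->EXIT
Exit steps: [5, 2, 6]
First to escape: p1 at step 2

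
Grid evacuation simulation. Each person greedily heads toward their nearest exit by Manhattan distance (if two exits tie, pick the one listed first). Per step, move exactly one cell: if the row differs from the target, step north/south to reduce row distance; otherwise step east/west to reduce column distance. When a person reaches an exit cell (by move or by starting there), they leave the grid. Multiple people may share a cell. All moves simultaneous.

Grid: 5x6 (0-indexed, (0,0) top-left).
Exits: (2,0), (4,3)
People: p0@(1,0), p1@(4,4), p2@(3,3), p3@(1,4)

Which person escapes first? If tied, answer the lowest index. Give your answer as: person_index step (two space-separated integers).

Step 1: p0:(1,0)->(2,0)->EXIT | p1:(4,4)->(4,3)->EXIT | p2:(3,3)->(4,3)->EXIT | p3:(1,4)->(2,4)
Step 2: p0:escaped | p1:escaped | p2:escaped | p3:(2,4)->(3,4)
Step 3: p0:escaped | p1:escaped | p2:escaped | p3:(3,4)->(4,4)
Step 4: p0:escaped | p1:escaped | p2:escaped | p3:(4,4)->(4,3)->EXIT
Exit steps: [1, 1, 1, 4]
First to escape: p0 at step 1

Answer: 0 1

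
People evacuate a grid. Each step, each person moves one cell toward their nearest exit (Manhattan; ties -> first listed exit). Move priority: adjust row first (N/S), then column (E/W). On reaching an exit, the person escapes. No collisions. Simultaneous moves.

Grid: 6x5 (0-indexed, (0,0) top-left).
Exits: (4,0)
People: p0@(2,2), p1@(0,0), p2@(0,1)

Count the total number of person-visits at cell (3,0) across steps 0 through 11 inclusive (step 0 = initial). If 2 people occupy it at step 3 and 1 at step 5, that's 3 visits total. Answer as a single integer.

Answer: 1

Derivation:
Step 0: p0@(2,2) p1@(0,0) p2@(0,1) -> at (3,0): 0 [-], cum=0
Step 1: p0@(3,2) p1@(1,0) p2@(1,1) -> at (3,0): 0 [-], cum=0
Step 2: p0@(4,2) p1@(2,0) p2@(2,1) -> at (3,0): 0 [-], cum=0
Step 3: p0@(4,1) p1@(3,0) p2@(3,1) -> at (3,0): 1 [p1], cum=1
Step 4: p0@ESC p1@ESC p2@(4,1) -> at (3,0): 0 [-], cum=1
Step 5: p0@ESC p1@ESC p2@ESC -> at (3,0): 0 [-], cum=1
Total visits = 1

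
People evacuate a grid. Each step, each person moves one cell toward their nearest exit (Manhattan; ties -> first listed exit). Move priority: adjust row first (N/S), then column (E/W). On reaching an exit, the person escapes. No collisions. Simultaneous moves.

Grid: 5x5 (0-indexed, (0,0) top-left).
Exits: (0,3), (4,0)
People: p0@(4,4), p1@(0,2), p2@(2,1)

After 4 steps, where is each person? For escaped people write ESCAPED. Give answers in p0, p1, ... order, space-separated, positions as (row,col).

Step 1: p0:(4,4)->(4,3) | p1:(0,2)->(0,3)->EXIT | p2:(2,1)->(3,1)
Step 2: p0:(4,3)->(4,2) | p1:escaped | p2:(3,1)->(4,1)
Step 3: p0:(4,2)->(4,1) | p1:escaped | p2:(4,1)->(4,0)->EXIT
Step 4: p0:(4,1)->(4,0)->EXIT | p1:escaped | p2:escaped

ESCAPED ESCAPED ESCAPED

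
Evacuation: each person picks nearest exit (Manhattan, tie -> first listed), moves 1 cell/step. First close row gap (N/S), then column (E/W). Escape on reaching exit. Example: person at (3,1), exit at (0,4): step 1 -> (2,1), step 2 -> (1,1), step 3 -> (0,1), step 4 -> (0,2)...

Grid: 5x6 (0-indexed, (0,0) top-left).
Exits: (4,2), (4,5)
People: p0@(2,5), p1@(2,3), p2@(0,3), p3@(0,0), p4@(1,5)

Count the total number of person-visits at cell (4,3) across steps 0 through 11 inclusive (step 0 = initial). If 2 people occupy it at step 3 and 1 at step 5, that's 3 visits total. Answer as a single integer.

Step 0: p0@(2,5) p1@(2,3) p2@(0,3) p3@(0,0) p4@(1,5) -> at (4,3): 0 [-], cum=0
Step 1: p0@(3,5) p1@(3,3) p2@(1,3) p3@(1,0) p4@(2,5) -> at (4,3): 0 [-], cum=0
Step 2: p0@ESC p1@(4,3) p2@(2,3) p3@(2,0) p4@(3,5) -> at (4,3): 1 [p1], cum=1
Step 3: p0@ESC p1@ESC p2@(3,3) p3@(3,0) p4@ESC -> at (4,3): 0 [-], cum=1
Step 4: p0@ESC p1@ESC p2@(4,3) p3@(4,0) p4@ESC -> at (4,3): 1 [p2], cum=2
Step 5: p0@ESC p1@ESC p2@ESC p3@(4,1) p4@ESC -> at (4,3): 0 [-], cum=2
Step 6: p0@ESC p1@ESC p2@ESC p3@ESC p4@ESC -> at (4,3): 0 [-], cum=2
Total visits = 2

Answer: 2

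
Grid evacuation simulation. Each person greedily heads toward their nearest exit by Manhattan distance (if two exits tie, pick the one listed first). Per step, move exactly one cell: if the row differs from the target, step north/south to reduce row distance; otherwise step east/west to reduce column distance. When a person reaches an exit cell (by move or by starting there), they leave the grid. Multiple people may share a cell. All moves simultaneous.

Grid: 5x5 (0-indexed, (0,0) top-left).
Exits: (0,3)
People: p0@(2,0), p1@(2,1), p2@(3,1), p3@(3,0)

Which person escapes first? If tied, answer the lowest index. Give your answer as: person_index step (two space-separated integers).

Answer: 1 4

Derivation:
Step 1: p0:(2,0)->(1,0) | p1:(2,1)->(1,1) | p2:(3,1)->(2,1) | p3:(3,0)->(2,0)
Step 2: p0:(1,0)->(0,0) | p1:(1,1)->(0,1) | p2:(2,1)->(1,1) | p3:(2,0)->(1,0)
Step 3: p0:(0,0)->(0,1) | p1:(0,1)->(0,2) | p2:(1,1)->(0,1) | p3:(1,0)->(0,0)
Step 4: p0:(0,1)->(0,2) | p1:(0,2)->(0,3)->EXIT | p2:(0,1)->(0,2) | p3:(0,0)->(0,1)
Step 5: p0:(0,2)->(0,3)->EXIT | p1:escaped | p2:(0,2)->(0,3)->EXIT | p3:(0,1)->(0,2)
Step 6: p0:escaped | p1:escaped | p2:escaped | p3:(0,2)->(0,3)->EXIT
Exit steps: [5, 4, 5, 6]
First to escape: p1 at step 4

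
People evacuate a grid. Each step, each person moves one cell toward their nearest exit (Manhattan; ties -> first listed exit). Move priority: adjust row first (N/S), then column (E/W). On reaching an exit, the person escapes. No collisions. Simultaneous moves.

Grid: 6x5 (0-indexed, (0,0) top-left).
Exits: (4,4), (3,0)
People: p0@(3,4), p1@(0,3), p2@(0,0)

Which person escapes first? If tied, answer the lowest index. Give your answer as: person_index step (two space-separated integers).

Answer: 0 1

Derivation:
Step 1: p0:(3,4)->(4,4)->EXIT | p1:(0,3)->(1,3) | p2:(0,0)->(1,0)
Step 2: p0:escaped | p1:(1,3)->(2,3) | p2:(1,0)->(2,0)
Step 3: p0:escaped | p1:(2,3)->(3,3) | p2:(2,0)->(3,0)->EXIT
Step 4: p0:escaped | p1:(3,3)->(4,3) | p2:escaped
Step 5: p0:escaped | p1:(4,3)->(4,4)->EXIT | p2:escaped
Exit steps: [1, 5, 3]
First to escape: p0 at step 1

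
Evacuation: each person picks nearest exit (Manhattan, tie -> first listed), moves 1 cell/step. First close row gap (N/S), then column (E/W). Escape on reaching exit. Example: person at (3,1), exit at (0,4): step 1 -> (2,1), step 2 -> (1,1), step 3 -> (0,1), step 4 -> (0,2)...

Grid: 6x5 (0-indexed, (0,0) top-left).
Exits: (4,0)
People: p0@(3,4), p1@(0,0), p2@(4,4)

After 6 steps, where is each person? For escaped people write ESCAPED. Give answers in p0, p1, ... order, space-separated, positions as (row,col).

Step 1: p0:(3,4)->(4,4) | p1:(0,0)->(1,0) | p2:(4,4)->(4,3)
Step 2: p0:(4,4)->(4,3) | p1:(1,0)->(2,0) | p2:(4,3)->(4,2)
Step 3: p0:(4,3)->(4,2) | p1:(2,0)->(3,0) | p2:(4,2)->(4,1)
Step 4: p0:(4,2)->(4,1) | p1:(3,0)->(4,0)->EXIT | p2:(4,1)->(4,0)->EXIT
Step 5: p0:(4,1)->(4,0)->EXIT | p1:escaped | p2:escaped

ESCAPED ESCAPED ESCAPED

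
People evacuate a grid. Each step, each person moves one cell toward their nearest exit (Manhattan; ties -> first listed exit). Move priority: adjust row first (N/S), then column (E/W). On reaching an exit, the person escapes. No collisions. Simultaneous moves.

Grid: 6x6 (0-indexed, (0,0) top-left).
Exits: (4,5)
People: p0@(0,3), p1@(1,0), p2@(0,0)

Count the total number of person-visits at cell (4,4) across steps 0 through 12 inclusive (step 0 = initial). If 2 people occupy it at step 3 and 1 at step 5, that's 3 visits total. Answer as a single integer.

Answer: 3

Derivation:
Step 0: p0@(0,3) p1@(1,0) p2@(0,0) -> at (4,4): 0 [-], cum=0
Step 1: p0@(1,3) p1@(2,0) p2@(1,0) -> at (4,4): 0 [-], cum=0
Step 2: p0@(2,3) p1@(3,0) p2@(2,0) -> at (4,4): 0 [-], cum=0
Step 3: p0@(3,3) p1@(4,0) p2@(3,0) -> at (4,4): 0 [-], cum=0
Step 4: p0@(4,3) p1@(4,1) p2@(4,0) -> at (4,4): 0 [-], cum=0
Step 5: p0@(4,4) p1@(4,2) p2@(4,1) -> at (4,4): 1 [p0], cum=1
Step 6: p0@ESC p1@(4,3) p2@(4,2) -> at (4,4): 0 [-], cum=1
Step 7: p0@ESC p1@(4,4) p2@(4,3) -> at (4,4): 1 [p1], cum=2
Step 8: p0@ESC p1@ESC p2@(4,4) -> at (4,4): 1 [p2], cum=3
Step 9: p0@ESC p1@ESC p2@ESC -> at (4,4): 0 [-], cum=3
Total visits = 3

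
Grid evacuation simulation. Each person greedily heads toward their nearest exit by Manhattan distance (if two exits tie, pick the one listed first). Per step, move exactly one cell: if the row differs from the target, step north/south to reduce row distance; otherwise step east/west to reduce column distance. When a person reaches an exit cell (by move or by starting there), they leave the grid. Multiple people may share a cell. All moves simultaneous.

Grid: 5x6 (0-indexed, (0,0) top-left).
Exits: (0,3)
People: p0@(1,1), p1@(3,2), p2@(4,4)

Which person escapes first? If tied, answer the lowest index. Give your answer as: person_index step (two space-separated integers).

Step 1: p0:(1,1)->(0,1) | p1:(3,2)->(2,2) | p2:(4,4)->(3,4)
Step 2: p0:(0,1)->(0,2) | p1:(2,2)->(1,2) | p2:(3,4)->(2,4)
Step 3: p0:(0,2)->(0,3)->EXIT | p1:(1,2)->(0,2) | p2:(2,4)->(1,4)
Step 4: p0:escaped | p1:(0,2)->(0,3)->EXIT | p2:(1,4)->(0,4)
Step 5: p0:escaped | p1:escaped | p2:(0,4)->(0,3)->EXIT
Exit steps: [3, 4, 5]
First to escape: p0 at step 3

Answer: 0 3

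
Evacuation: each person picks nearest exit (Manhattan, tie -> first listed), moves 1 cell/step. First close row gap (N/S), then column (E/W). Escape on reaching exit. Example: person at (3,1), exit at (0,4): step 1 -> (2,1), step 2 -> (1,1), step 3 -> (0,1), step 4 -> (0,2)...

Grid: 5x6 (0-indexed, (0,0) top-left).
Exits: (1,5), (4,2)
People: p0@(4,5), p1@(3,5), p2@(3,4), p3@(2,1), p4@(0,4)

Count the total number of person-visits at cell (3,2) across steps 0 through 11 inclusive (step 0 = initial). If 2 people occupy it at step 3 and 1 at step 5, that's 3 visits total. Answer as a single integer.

Answer: 0

Derivation:
Step 0: p0@(4,5) p1@(3,5) p2@(3,4) p3@(2,1) p4@(0,4) -> at (3,2): 0 [-], cum=0
Step 1: p0@(3,5) p1@(2,5) p2@(2,4) p3@(3,1) p4@(1,4) -> at (3,2): 0 [-], cum=0
Step 2: p0@(2,5) p1@ESC p2@(1,4) p3@(4,1) p4@ESC -> at (3,2): 0 [-], cum=0
Step 3: p0@ESC p1@ESC p2@ESC p3@ESC p4@ESC -> at (3,2): 0 [-], cum=0
Total visits = 0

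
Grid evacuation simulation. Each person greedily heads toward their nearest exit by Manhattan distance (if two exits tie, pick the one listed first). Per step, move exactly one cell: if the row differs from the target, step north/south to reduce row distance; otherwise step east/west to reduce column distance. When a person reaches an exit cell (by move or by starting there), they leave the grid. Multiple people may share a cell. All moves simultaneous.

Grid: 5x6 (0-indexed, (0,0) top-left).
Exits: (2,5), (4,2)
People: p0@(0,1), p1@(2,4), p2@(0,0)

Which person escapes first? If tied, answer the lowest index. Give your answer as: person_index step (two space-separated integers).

Step 1: p0:(0,1)->(1,1) | p1:(2,4)->(2,5)->EXIT | p2:(0,0)->(1,0)
Step 2: p0:(1,1)->(2,1) | p1:escaped | p2:(1,0)->(2,0)
Step 3: p0:(2,1)->(3,1) | p1:escaped | p2:(2,0)->(3,0)
Step 4: p0:(3,1)->(4,1) | p1:escaped | p2:(3,0)->(4,0)
Step 5: p0:(4,1)->(4,2)->EXIT | p1:escaped | p2:(4,0)->(4,1)
Step 6: p0:escaped | p1:escaped | p2:(4,1)->(4,2)->EXIT
Exit steps: [5, 1, 6]
First to escape: p1 at step 1

Answer: 1 1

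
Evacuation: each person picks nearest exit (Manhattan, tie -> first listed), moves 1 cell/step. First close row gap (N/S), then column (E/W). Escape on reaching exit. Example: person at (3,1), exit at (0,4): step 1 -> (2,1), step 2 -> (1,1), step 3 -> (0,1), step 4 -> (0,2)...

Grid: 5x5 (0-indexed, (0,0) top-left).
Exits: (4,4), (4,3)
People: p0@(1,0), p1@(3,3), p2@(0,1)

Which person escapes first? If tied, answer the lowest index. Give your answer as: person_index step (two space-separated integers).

Step 1: p0:(1,0)->(2,0) | p1:(3,3)->(4,3)->EXIT | p2:(0,1)->(1,1)
Step 2: p0:(2,0)->(3,0) | p1:escaped | p2:(1,1)->(2,1)
Step 3: p0:(3,0)->(4,0) | p1:escaped | p2:(2,1)->(3,1)
Step 4: p0:(4,0)->(4,1) | p1:escaped | p2:(3,1)->(4,1)
Step 5: p0:(4,1)->(4,2) | p1:escaped | p2:(4,1)->(4,2)
Step 6: p0:(4,2)->(4,3)->EXIT | p1:escaped | p2:(4,2)->(4,3)->EXIT
Exit steps: [6, 1, 6]
First to escape: p1 at step 1

Answer: 1 1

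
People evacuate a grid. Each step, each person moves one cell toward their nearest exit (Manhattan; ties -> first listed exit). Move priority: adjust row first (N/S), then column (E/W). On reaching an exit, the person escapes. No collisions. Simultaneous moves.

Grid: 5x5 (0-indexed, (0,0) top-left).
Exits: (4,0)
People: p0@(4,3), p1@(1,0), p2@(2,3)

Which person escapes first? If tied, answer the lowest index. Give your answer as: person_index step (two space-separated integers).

Answer: 0 3

Derivation:
Step 1: p0:(4,3)->(4,2) | p1:(1,0)->(2,0) | p2:(2,3)->(3,3)
Step 2: p0:(4,2)->(4,1) | p1:(2,0)->(3,0) | p2:(3,3)->(4,3)
Step 3: p0:(4,1)->(4,0)->EXIT | p1:(3,0)->(4,0)->EXIT | p2:(4,3)->(4,2)
Step 4: p0:escaped | p1:escaped | p2:(4,2)->(4,1)
Step 5: p0:escaped | p1:escaped | p2:(4,1)->(4,0)->EXIT
Exit steps: [3, 3, 5]
First to escape: p0 at step 3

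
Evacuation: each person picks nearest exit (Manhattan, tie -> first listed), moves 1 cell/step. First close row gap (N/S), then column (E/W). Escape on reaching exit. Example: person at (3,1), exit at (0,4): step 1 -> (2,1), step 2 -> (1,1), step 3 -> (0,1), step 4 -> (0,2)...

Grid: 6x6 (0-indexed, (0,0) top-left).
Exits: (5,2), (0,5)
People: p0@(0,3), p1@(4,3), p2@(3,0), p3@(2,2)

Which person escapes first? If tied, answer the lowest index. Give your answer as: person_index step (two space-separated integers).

Step 1: p0:(0,3)->(0,4) | p1:(4,3)->(5,3) | p2:(3,0)->(4,0) | p3:(2,2)->(3,2)
Step 2: p0:(0,4)->(0,5)->EXIT | p1:(5,3)->(5,2)->EXIT | p2:(4,0)->(5,0) | p3:(3,2)->(4,2)
Step 3: p0:escaped | p1:escaped | p2:(5,0)->(5,1) | p3:(4,2)->(5,2)->EXIT
Step 4: p0:escaped | p1:escaped | p2:(5,1)->(5,2)->EXIT | p3:escaped
Exit steps: [2, 2, 4, 3]
First to escape: p0 at step 2

Answer: 0 2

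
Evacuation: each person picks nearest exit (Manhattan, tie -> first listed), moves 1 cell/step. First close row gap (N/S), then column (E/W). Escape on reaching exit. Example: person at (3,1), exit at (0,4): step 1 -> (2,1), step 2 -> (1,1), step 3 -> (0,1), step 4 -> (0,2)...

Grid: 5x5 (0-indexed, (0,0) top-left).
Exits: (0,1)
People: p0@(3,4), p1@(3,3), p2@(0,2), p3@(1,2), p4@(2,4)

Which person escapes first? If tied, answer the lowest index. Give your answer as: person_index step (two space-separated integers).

Answer: 2 1

Derivation:
Step 1: p0:(3,4)->(2,4) | p1:(3,3)->(2,3) | p2:(0,2)->(0,1)->EXIT | p3:(1,2)->(0,2) | p4:(2,4)->(1,4)
Step 2: p0:(2,4)->(1,4) | p1:(2,3)->(1,3) | p2:escaped | p3:(0,2)->(0,1)->EXIT | p4:(1,4)->(0,4)
Step 3: p0:(1,4)->(0,4) | p1:(1,3)->(0,3) | p2:escaped | p3:escaped | p4:(0,4)->(0,3)
Step 4: p0:(0,4)->(0,3) | p1:(0,3)->(0,2) | p2:escaped | p3:escaped | p4:(0,3)->(0,2)
Step 5: p0:(0,3)->(0,2) | p1:(0,2)->(0,1)->EXIT | p2:escaped | p3:escaped | p4:(0,2)->(0,1)->EXIT
Step 6: p0:(0,2)->(0,1)->EXIT | p1:escaped | p2:escaped | p3:escaped | p4:escaped
Exit steps: [6, 5, 1, 2, 5]
First to escape: p2 at step 1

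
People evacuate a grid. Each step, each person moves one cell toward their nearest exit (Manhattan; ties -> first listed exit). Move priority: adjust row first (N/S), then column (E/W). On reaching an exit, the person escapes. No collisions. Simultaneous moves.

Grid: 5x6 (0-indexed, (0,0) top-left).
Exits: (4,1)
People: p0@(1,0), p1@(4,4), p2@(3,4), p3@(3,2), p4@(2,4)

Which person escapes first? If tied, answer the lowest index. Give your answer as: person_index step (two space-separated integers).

Step 1: p0:(1,0)->(2,0) | p1:(4,4)->(4,3) | p2:(3,4)->(4,4) | p3:(3,2)->(4,2) | p4:(2,4)->(3,4)
Step 2: p0:(2,0)->(3,0) | p1:(4,3)->(4,2) | p2:(4,4)->(4,3) | p3:(4,2)->(4,1)->EXIT | p4:(3,4)->(4,4)
Step 3: p0:(3,0)->(4,0) | p1:(4,2)->(4,1)->EXIT | p2:(4,3)->(4,2) | p3:escaped | p4:(4,4)->(4,3)
Step 4: p0:(4,0)->(4,1)->EXIT | p1:escaped | p2:(4,2)->(4,1)->EXIT | p3:escaped | p4:(4,3)->(4,2)
Step 5: p0:escaped | p1:escaped | p2:escaped | p3:escaped | p4:(4,2)->(4,1)->EXIT
Exit steps: [4, 3, 4, 2, 5]
First to escape: p3 at step 2

Answer: 3 2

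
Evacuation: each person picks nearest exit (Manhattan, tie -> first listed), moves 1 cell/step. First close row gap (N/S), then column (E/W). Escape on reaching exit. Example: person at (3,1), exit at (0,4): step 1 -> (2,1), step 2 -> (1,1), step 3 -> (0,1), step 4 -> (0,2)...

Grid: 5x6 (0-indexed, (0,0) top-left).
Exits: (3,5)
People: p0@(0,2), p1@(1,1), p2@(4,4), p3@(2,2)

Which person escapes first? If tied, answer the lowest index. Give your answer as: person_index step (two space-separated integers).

Step 1: p0:(0,2)->(1,2) | p1:(1,1)->(2,1) | p2:(4,4)->(3,4) | p3:(2,2)->(3,2)
Step 2: p0:(1,2)->(2,2) | p1:(2,1)->(3,1) | p2:(3,4)->(3,5)->EXIT | p3:(3,2)->(3,3)
Step 3: p0:(2,2)->(3,2) | p1:(3,1)->(3,2) | p2:escaped | p3:(3,3)->(3,4)
Step 4: p0:(3,2)->(3,3) | p1:(3,2)->(3,3) | p2:escaped | p3:(3,4)->(3,5)->EXIT
Step 5: p0:(3,3)->(3,4) | p1:(3,3)->(3,4) | p2:escaped | p3:escaped
Step 6: p0:(3,4)->(3,5)->EXIT | p1:(3,4)->(3,5)->EXIT | p2:escaped | p3:escaped
Exit steps: [6, 6, 2, 4]
First to escape: p2 at step 2

Answer: 2 2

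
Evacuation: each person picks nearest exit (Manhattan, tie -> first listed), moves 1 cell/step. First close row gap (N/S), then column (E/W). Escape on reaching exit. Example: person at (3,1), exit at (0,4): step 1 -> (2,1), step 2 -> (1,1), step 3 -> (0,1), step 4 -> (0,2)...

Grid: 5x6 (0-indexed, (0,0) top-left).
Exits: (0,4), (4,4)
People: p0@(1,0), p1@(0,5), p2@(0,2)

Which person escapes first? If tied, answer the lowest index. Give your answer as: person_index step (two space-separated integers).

Step 1: p0:(1,0)->(0,0) | p1:(0,5)->(0,4)->EXIT | p2:(0,2)->(0,3)
Step 2: p0:(0,0)->(0,1) | p1:escaped | p2:(0,3)->(0,4)->EXIT
Step 3: p0:(0,1)->(0,2) | p1:escaped | p2:escaped
Step 4: p0:(0,2)->(0,3) | p1:escaped | p2:escaped
Step 5: p0:(0,3)->(0,4)->EXIT | p1:escaped | p2:escaped
Exit steps: [5, 1, 2]
First to escape: p1 at step 1

Answer: 1 1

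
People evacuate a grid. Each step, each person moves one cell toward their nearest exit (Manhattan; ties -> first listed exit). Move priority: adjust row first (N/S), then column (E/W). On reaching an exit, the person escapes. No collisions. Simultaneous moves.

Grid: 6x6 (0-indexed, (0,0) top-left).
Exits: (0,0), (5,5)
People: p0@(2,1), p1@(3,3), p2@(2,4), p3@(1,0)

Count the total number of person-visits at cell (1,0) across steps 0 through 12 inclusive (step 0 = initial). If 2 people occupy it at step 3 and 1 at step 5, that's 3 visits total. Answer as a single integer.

Step 0: p0@(2,1) p1@(3,3) p2@(2,4) p3@(1,0) -> at (1,0): 1 [p3], cum=1
Step 1: p0@(1,1) p1@(4,3) p2@(3,4) p3@ESC -> at (1,0): 0 [-], cum=1
Step 2: p0@(0,1) p1@(5,3) p2@(4,4) p3@ESC -> at (1,0): 0 [-], cum=1
Step 3: p0@ESC p1@(5,4) p2@(5,4) p3@ESC -> at (1,0): 0 [-], cum=1
Step 4: p0@ESC p1@ESC p2@ESC p3@ESC -> at (1,0): 0 [-], cum=1
Total visits = 1

Answer: 1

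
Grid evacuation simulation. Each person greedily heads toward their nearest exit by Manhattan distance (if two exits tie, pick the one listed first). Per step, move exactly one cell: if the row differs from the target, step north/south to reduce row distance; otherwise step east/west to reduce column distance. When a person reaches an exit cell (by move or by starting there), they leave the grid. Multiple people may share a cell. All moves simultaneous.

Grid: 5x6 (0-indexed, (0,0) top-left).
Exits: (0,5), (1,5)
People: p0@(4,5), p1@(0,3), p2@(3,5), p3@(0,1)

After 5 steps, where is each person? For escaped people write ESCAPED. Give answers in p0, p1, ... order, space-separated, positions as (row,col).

Step 1: p0:(4,5)->(3,5) | p1:(0,3)->(0,4) | p2:(3,5)->(2,5) | p3:(0,1)->(0,2)
Step 2: p0:(3,5)->(2,5) | p1:(0,4)->(0,5)->EXIT | p2:(2,5)->(1,5)->EXIT | p3:(0,2)->(0,3)
Step 3: p0:(2,5)->(1,5)->EXIT | p1:escaped | p2:escaped | p3:(0,3)->(0,4)
Step 4: p0:escaped | p1:escaped | p2:escaped | p3:(0,4)->(0,5)->EXIT

ESCAPED ESCAPED ESCAPED ESCAPED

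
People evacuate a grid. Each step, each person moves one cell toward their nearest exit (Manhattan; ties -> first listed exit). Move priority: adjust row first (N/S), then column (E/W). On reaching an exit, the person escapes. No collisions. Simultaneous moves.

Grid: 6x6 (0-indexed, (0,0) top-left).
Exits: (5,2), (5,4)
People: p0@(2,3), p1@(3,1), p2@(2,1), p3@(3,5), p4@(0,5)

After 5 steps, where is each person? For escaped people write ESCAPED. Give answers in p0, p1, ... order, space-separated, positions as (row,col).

Step 1: p0:(2,3)->(3,3) | p1:(3,1)->(4,1) | p2:(2,1)->(3,1) | p3:(3,5)->(4,5) | p4:(0,5)->(1,5)
Step 2: p0:(3,3)->(4,3) | p1:(4,1)->(5,1) | p2:(3,1)->(4,1) | p3:(4,5)->(5,5) | p4:(1,5)->(2,5)
Step 3: p0:(4,3)->(5,3) | p1:(5,1)->(5,2)->EXIT | p2:(4,1)->(5,1) | p3:(5,5)->(5,4)->EXIT | p4:(2,5)->(3,5)
Step 4: p0:(5,3)->(5,2)->EXIT | p1:escaped | p2:(5,1)->(5,2)->EXIT | p3:escaped | p4:(3,5)->(4,5)
Step 5: p0:escaped | p1:escaped | p2:escaped | p3:escaped | p4:(4,5)->(5,5)

ESCAPED ESCAPED ESCAPED ESCAPED (5,5)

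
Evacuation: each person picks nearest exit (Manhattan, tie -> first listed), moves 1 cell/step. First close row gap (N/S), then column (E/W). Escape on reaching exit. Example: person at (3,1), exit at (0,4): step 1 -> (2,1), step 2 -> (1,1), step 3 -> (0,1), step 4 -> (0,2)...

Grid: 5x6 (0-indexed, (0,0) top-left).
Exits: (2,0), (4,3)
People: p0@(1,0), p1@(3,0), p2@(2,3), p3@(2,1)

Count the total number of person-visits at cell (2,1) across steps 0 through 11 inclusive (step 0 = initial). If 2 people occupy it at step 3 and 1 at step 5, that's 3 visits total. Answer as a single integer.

Answer: 1

Derivation:
Step 0: p0@(1,0) p1@(3,0) p2@(2,3) p3@(2,1) -> at (2,1): 1 [p3], cum=1
Step 1: p0@ESC p1@ESC p2@(3,3) p3@ESC -> at (2,1): 0 [-], cum=1
Step 2: p0@ESC p1@ESC p2@ESC p3@ESC -> at (2,1): 0 [-], cum=1
Total visits = 1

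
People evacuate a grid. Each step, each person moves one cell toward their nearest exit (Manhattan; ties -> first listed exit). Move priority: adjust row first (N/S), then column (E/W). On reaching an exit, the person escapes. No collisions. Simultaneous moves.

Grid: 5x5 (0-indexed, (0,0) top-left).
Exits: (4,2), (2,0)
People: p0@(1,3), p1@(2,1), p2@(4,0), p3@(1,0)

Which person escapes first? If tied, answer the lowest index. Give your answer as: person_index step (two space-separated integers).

Answer: 1 1

Derivation:
Step 1: p0:(1,3)->(2,3) | p1:(2,1)->(2,0)->EXIT | p2:(4,0)->(4,1) | p3:(1,0)->(2,0)->EXIT
Step 2: p0:(2,3)->(3,3) | p1:escaped | p2:(4,1)->(4,2)->EXIT | p3:escaped
Step 3: p0:(3,3)->(4,3) | p1:escaped | p2:escaped | p3:escaped
Step 4: p0:(4,3)->(4,2)->EXIT | p1:escaped | p2:escaped | p3:escaped
Exit steps: [4, 1, 2, 1]
First to escape: p1 at step 1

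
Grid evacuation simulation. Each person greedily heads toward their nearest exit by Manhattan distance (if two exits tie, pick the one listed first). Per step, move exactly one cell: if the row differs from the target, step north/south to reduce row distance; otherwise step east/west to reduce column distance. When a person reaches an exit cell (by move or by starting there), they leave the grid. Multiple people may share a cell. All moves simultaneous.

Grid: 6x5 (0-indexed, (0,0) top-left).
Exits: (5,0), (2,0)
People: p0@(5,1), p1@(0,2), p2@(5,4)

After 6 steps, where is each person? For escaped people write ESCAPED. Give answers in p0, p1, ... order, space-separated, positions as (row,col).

Step 1: p0:(5,1)->(5,0)->EXIT | p1:(0,2)->(1,2) | p2:(5,4)->(5,3)
Step 2: p0:escaped | p1:(1,2)->(2,2) | p2:(5,3)->(5,2)
Step 3: p0:escaped | p1:(2,2)->(2,1) | p2:(5,2)->(5,1)
Step 4: p0:escaped | p1:(2,1)->(2,0)->EXIT | p2:(5,1)->(5,0)->EXIT

ESCAPED ESCAPED ESCAPED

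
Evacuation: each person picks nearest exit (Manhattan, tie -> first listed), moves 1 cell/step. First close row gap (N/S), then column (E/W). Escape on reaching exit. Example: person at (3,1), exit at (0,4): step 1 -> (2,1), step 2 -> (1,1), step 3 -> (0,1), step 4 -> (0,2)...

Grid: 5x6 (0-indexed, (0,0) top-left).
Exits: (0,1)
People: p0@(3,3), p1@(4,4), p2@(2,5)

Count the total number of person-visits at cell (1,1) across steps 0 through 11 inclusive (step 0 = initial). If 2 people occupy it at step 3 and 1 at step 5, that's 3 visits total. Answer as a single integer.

Answer: 0

Derivation:
Step 0: p0@(3,3) p1@(4,4) p2@(2,5) -> at (1,1): 0 [-], cum=0
Step 1: p0@(2,3) p1@(3,4) p2@(1,5) -> at (1,1): 0 [-], cum=0
Step 2: p0@(1,3) p1@(2,4) p2@(0,5) -> at (1,1): 0 [-], cum=0
Step 3: p0@(0,3) p1@(1,4) p2@(0,4) -> at (1,1): 0 [-], cum=0
Step 4: p0@(0,2) p1@(0,4) p2@(0,3) -> at (1,1): 0 [-], cum=0
Step 5: p0@ESC p1@(0,3) p2@(0,2) -> at (1,1): 0 [-], cum=0
Step 6: p0@ESC p1@(0,2) p2@ESC -> at (1,1): 0 [-], cum=0
Step 7: p0@ESC p1@ESC p2@ESC -> at (1,1): 0 [-], cum=0
Total visits = 0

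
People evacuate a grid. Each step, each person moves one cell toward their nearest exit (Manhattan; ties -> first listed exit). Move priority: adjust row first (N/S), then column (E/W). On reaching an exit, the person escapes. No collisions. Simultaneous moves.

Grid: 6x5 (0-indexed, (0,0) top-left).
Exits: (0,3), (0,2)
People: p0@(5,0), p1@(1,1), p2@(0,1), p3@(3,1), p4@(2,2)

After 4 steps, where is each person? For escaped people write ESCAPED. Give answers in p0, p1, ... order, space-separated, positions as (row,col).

Step 1: p0:(5,0)->(4,0) | p1:(1,1)->(0,1) | p2:(0,1)->(0,2)->EXIT | p3:(3,1)->(2,1) | p4:(2,2)->(1,2)
Step 2: p0:(4,0)->(3,0) | p1:(0,1)->(0,2)->EXIT | p2:escaped | p3:(2,1)->(1,1) | p4:(1,2)->(0,2)->EXIT
Step 3: p0:(3,0)->(2,0) | p1:escaped | p2:escaped | p3:(1,1)->(0,1) | p4:escaped
Step 4: p0:(2,0)->(1,0) | p1:escaped | p2:escaped | p3:(0,1)->(0,2)->EXIT | p4:escaped

(1,0) ESCAPED ESCAPED ESCAPED ESCAPED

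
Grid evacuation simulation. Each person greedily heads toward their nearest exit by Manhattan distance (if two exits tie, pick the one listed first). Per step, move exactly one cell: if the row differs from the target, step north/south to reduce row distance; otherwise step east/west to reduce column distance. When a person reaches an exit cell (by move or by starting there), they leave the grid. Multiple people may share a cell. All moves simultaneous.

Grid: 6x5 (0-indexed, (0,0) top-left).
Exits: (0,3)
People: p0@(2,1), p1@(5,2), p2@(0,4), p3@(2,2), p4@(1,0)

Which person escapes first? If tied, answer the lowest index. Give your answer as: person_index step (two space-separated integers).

Answer: 2 1

Derivation:
Step 1: p0:(2,1)->(1,1) | p1:(5,2)->(4,2) | p2:(0,4)->(0,3)->EXIT | p3:(2,2)->(1,2) | p4:(1,0)->(0,0)
Step 2: p0:(1,1)->(0,1) | p1:(4,2)->(3,2) | p2:escaped | p3:(1,2)->(0,2) | p4:(0,0)->(0,1)
Step 3: p0:(0,1)->(0,2) | p1:(3,2)->(2,2) | p2:escaped | p3:(0,2)->(0,3)->EXIT | p4:(0,1)->(0,2)
Step 4: p0:(0,2)->(0,3)->EXIT | p1:(2,2)->(1,2) | p2:escaped | p3:escaped | p4:(0,2)->(0,3)->EXIT
Step 5: p0:escaped | p1:(1,2)->(0,2) | p2:escaped | p3:escaped | p4:escaped
Step 6: p0:escaped | p1:(0,2)->(0,3)->EXIT | p2:escaped | p3:escaped | p4:escaped
Exit steps: [4, 6, 1, 3, 4]
First to escape: p2 at step 1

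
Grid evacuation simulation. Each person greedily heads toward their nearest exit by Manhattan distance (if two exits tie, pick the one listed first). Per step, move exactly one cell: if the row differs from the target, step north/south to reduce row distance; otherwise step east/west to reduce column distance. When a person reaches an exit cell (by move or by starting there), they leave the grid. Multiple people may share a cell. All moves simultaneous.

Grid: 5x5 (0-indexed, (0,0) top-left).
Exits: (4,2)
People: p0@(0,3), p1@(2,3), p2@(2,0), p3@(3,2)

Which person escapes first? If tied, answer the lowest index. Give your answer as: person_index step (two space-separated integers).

Answer: 3 1

Derivation:
Step 1: p0:(0,3)->(1,3) | p1:(2,3)->(3,3) | p2:(2,0)->(3,0) | p3:(3,2)->(4,2)->EXIT
Step 2: p0:(1,3)->(2,3) | p1:(3,3)->(4,3) | p2:(3,0)->(4,0) | p3:escaped
Step 3: p0:(2,3)->(3,3) | p1:(4,3)->(4,2)->EXIT | p2:(4,0)->(4,1) | p3:escaped
Step 4: p0:(3,3)->(4,3) | p1:escaped | p2:(4,1)->(4,2)->EXIT | p3:escaped
Step 5: p0:(4,3)->(4,2)->EXIT | p1:escaped | p2:escaped | p3:escaped
Exit steps: [5, 3, 4, 1]
First to escape: p3 at step 1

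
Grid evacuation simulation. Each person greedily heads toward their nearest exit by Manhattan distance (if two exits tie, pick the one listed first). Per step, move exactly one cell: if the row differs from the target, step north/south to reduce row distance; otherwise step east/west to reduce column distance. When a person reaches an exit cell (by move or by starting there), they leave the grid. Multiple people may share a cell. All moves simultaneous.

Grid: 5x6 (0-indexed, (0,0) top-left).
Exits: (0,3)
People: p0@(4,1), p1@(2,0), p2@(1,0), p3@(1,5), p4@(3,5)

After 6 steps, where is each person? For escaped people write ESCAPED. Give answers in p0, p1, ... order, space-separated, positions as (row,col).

Step 1: p0:(4,1)->(3,1) | p1:(2,0)->(1,0) | p2:(1,0)->(0,0) | p3:(1,5)->(0,5) | p4:(3,5)->(2,5)
Step 2: p0:(3,1)->(2,1) | p1:(1,0)->(0,0) | p2:(0,0)->(0,1) | p3:(0,5)->(0,4) | p4:(2,5)->(1,5)
Step 3: p0:(2,1)->(1,1) | p1:(0,0)->(0,1) | p2:(0,1)->(0,2) | p3:(0,4)->(0,3)->EXIT | p4:(1,5)->(0,5)
Step 4: p0:(1,1)->(0,1) | p1:(0,1)->(0,2) | p2:(0,2)->(0,3)->EXIT | p3:escaped | p4:(0,5)->(0,4)
Step 5: p0:(0,1)->(0,2) | p1:(0,2)->(0,3)->EXIT | p2:escaped | p3:escaped | p4:(0,4)->(0,3)->EXIT
Step 6: p0:(0,2)->(0,3)->EXIT | p1:escaped | p2:escaped | p3:escaped | p4:escaped

ESCAPED ESCAPED ESCAPED ESCAPED ESCAPED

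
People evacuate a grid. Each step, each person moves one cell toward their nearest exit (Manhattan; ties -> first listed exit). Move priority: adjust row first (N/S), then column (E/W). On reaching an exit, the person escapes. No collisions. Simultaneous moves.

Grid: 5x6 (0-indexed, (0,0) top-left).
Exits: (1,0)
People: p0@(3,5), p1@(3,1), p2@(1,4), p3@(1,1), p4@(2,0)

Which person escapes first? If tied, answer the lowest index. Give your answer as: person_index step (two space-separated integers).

Step 1: p0:(3,5)->(2,5) | p1:(3,1)->(2,1) | p2:(1,4)->(1,3) | p3:(1,1)->(1,0)->EXIT | p4:(2,0)->(1,0)->EXIT
Step 2: p0:(2,5)->(1,5) | p1:(2,1)->(1,1) | p2:(1,3)->(1,2) | p3:escaped | p4:escaped
Step 3: p0:(1,5)->(1,4) | p1:(1,1)->(1,0)->EXIT | p2:(1,2)->(1,1) | p3:escaped | p4:escaped
Step 4: p0:(1,4)->(1,3) | p1:escaped | p2:(1,1)->(1,0)->EXIT | p3:escaped | p4:escaped
Step 5: p0:(1,3)->(1,2) | p1:escaped | p2:escaped | p3:escaped | p4:escaped
Step 6: p0:(1,2)->(1,1) | p1:escaped | p2:escaped | p3:escaped | p4:escaped
Step 7: p0:(1,1)->(1,0)->EXIT | p1:escaped | p2:escaped | p3:escaped | p4:escaped
Exit steps: [7, 3, 4, 1, 1]
First to escape: p3 at step 1

Answer: 3 1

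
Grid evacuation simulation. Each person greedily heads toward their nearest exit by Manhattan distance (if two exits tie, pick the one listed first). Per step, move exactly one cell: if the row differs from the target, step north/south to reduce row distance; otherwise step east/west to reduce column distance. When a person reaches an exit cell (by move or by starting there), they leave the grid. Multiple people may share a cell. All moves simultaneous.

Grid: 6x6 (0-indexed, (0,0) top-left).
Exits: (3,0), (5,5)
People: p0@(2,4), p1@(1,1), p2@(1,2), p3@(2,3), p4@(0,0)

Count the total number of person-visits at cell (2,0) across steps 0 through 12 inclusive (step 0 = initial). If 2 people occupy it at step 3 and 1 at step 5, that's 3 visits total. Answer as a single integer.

Step 0: p0@(2,4) p1@(1,1) p2@(1,2) p3@(2,3) p4@(0,0) -> at (2,0): 0 [-], cum=0
Step 1: p0@(3,4) p1@(2,1) p2@(2,2) p3@(3,3) p4@(1,0) -> at (2,0): 0 [-], cum=0
Step 2: p0@(4,4) p1@(3,1) p2@(3,2) p3@(3,2) p4@(2,0) -> at (2,0): 1 [p4], cum=1
Step 3: p0@(5,4) p1@ESC p2@(3,1) p3@(3,1) p4@ESC -> at (2,0): 0 [-], cum=1
Step 4: p0@ESC p1@ESC p2@ESC p3@ESC p4@ESC -> at (2,0): 0 [-], cum=1
Total visits = 1

Answer: 1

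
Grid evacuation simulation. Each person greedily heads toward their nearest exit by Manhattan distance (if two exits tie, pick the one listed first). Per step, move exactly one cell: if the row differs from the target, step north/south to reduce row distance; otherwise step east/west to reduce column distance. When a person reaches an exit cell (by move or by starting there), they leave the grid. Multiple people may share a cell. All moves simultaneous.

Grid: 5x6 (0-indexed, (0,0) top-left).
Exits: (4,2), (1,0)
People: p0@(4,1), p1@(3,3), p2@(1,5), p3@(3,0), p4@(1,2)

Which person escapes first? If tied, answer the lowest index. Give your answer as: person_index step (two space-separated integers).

Answer: 0 1

Derivation:
Step 1: p0:(4,1)->(4,2)->EXIT | p1:(3,3)->(4,3) | p2:(1,5)->(1,4) | p3:(3,0)->(2,0) | p4:(1,2)->(1,1)
Step 2: p0:escaped | p1:(4,3)->(4,2)->EXIT | p2:(1,4)->(1,3) | p3:(2,0)->(1,0)->EXIT | p4:(1,1)->(1,0)->EXIT
Step 3: p0:escaped | p1:escaped | p2:(1,3)->(1,2) | p3:escaped | p4:escaped
Step 4: p0:escaped | p1:escaped | p2:(1,2)->(1,1) | p3:escaped | p4:escaped
Step 5: p0:escaped | p1:escaped | p2:(1,1)->(1,0)->EXIT | p3:escaped | p4:escaped
Exit steps: [1, 2, 5, 2, 2]
First to escape: p0 at step 1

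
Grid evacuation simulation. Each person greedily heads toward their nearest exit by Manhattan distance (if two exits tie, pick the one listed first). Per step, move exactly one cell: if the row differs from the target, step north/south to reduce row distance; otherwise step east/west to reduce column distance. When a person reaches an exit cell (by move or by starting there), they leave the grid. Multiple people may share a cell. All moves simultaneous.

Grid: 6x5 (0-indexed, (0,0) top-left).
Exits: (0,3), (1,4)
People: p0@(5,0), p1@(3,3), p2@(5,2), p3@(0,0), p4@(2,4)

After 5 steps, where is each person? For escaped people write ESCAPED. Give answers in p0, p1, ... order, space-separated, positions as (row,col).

Step 1: p0:(5,0)->(4,0) | p1:(3,3)->(2,3) | p2:(5,2)->(4,2) | p3:(0,0)->(0,1) | p4:(2,4)->(1,4)->EXIT
Step 2: p0:(4,0)->(3,0) | p1:(2,3)->(1,3) | p2:(4,2)->(3,2) | p3:(0,1)->(0,2) | p4:escaped
Step 3: p0:(3,0)->(2,0) | p1:(1,3)->(0,3)->EXIT | p2:(3,2)->(2,2) | p3:(0,2)->(0,3)->EXIT | p4:escaped
Step 4: p0:(2,0)->(1,0) | p1:escaped | p2:(2,2)->(1,2) | p3:escaped | p4:escaped
Step 5: p0:(1,0)->(0,0) | p1:escaped | p2:(1,2)->(0,2) | p3:escaped | p4:escaped

(0,0) ESCAPED (0,2) ESCAPED ESCAPED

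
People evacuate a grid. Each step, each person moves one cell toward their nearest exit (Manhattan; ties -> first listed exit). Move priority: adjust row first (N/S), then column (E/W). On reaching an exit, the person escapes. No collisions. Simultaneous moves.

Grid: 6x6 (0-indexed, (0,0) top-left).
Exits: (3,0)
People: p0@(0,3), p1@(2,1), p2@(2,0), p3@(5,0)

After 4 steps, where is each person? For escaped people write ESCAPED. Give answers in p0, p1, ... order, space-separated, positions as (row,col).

Step 1: p0:(0,3)->(1,3) | p1:(2,1)->(3,1) | p2:(2,0)->(3,0)->EXIT | p3:(5,0)->(4,0)
Step 2: p0:(1,3)->(2,3) | p1:(3,1)->(3,0)->EXIT | p2:escaped | p3:(4,0)->(3,0)->EXIT
Step 3: p0:(2,3)->(3,3) | p1:escaped | p2:escaped | p3:escaped
Step 4: p0:(3,3)->(3,2) | p1:escaped | p2:escaped | p3:escaped

(3,2) ESCAPED ESCAPED ESCAPED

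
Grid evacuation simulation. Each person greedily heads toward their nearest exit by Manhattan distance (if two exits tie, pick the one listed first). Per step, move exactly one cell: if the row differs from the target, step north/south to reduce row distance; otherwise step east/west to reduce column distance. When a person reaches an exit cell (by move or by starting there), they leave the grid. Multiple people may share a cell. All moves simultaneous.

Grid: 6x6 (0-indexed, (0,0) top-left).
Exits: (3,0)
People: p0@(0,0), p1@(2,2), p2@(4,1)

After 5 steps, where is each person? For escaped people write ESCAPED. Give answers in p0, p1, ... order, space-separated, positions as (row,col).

Step 1: p0:(0,0)->(1,0) | p1:(2,2)->(3,2) | p2:(4,1)->(3,1)
Step 2: p0:(1,0)->(2,0) | p1:(3,2)->(3,1) | p2:(3,1)->(3,0)->EXIT
Step 3: p0:(2,0)->(3,0)->EXIT | p1:(3,1)->(3,0)->EXIT | p2:escaped

ESCAPED ESCAPED ESCAPED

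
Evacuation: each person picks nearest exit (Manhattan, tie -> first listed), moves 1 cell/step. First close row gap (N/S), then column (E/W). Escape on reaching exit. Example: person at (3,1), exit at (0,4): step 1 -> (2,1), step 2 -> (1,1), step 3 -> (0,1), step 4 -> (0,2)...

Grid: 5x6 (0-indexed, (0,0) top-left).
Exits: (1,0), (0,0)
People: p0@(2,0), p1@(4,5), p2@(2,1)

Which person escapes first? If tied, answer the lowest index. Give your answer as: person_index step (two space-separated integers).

Step 1: p0:(2,0)->(1,0)->EXIT | p1:(4,5)->(3,5) | p2:(2,1)->(1,1)
Step 2: p0:escaped | p1:(3,5)->(2,5) | p2:(1,1)->(1,0)->EXIT
Step 3: p0:escaped | p1:(2,5)->(1,5) | p2:escaped
Step 4: p0:escaped | p1:(1,5)->(1,4) | p2:escaped
Step 5: p0:escaped | p1:(1,4)->(1,3) | p2:escaped
Step 6: p0:escaped | p1:(1,3)->(1,2) | p2:escaped
Step 7: p0:escaped | p1:(1,2)->(1,1) | p2:escaped
Step 8: p0:escaped | p1:(1,1)->(1,0)->EXIT | p2:escaped
Exit steps: [1, 8, 2]
First to escape: p0 at step 1

Answer: 0 1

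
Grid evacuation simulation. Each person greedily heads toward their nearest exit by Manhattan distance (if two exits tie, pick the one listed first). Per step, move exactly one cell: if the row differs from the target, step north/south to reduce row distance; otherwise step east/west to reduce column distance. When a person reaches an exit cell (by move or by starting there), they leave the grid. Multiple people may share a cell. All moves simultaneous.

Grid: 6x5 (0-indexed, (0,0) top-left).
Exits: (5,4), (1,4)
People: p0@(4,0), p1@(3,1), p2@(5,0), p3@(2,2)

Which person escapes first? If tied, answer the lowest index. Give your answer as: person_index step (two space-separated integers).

Step 1: p0:(4,0)->(5,0) | p1:(3,1)->(4,1) | p2:(5,0)->(5,1) | p3:(2,2)->(1,2)
Step 2: p0:(5,0)->(5,1) | p1:(4,1)->(5,1) | p2:(5,1)->(5,2) | p3:(1,2)->(1,3)
Step 3: p0:(5,1)->(5,2) | p1:(5,1)->(5,2) | p2:(5,2)->(5,3) | p3:(1,3)->(1,4)->EXIT
Step 4: p0:(5,2)->(5,3) | p1:(5,2)->(5,3) | p2:(5,3)->(5,4)->EXIT | p3:escaped
Step 5: p0:(5,3)->(5,4)->EXIT | p1:(5,3)->(5,4)->EXIT | p2:escaped | p3:escaped
Exit steps: [5, 5, 4, 3]
First to escape: p3 at step 3

Answer: 3 3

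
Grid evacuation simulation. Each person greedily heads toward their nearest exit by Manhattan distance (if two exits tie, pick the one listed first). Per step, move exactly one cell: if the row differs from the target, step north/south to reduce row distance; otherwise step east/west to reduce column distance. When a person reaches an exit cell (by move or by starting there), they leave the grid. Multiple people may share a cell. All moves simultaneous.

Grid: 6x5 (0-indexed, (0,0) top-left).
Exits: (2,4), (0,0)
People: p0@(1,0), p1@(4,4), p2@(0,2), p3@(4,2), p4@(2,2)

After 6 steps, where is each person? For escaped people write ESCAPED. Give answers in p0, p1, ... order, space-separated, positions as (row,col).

Step 1: p0:(1,0)->(0,0)->EXIT | p1:(4,4)->(3,4) | p2:(0,2)->(0,1) | p3:(4,2)->(3,2) | p4:(2,2)->(2,3)
Step 2: p0:escaped | p1:(3,4)->(2,4)->EXIT | p2:(0,1)->(0,0)->EXIT | p3:(3,2)->(2,2) | p4:(2,3)->(2,4)->EXIT
Step 3: p0:escaped | p1:escaped | p2:escaped | p3:(2,2)->(2,3) | p4:escaped
Step 4: p0:escaped | p1:escaped | p2:escaped | p3:(2,3)->(2,4)->EXIT | p4:escaped

ESCAPED ESCAPED ESCAPED ESCAPED ESCAPED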